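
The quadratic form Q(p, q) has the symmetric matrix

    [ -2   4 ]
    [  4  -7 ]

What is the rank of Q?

Symmetric row and column elimination reduces A to a congruent diagonal form with pivots -2, 1.
Counting signs: 1 positive, 1 negative.
The rank is the number of nonzero pivots: 2.

2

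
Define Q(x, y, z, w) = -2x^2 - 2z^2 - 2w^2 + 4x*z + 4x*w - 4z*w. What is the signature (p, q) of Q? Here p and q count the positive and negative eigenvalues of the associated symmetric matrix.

(0, 1)

Write A = [[-2, 0, 2, 2], [0, 0, 0, 0], [2, 0, -2, -2], [2, 0, -2, -2]].
Row-reducing A symmetrically gives the diagonal entries -2, 0, 0, 0.
Counting signs: 1 negative, 3 zero.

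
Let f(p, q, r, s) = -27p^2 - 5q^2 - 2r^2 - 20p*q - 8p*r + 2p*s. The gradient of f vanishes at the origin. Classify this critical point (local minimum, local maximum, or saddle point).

saddle point

The Hessian at the origin is H = [[-54, -20, -8, 2], [-20, -10, 0, 0], [-8, 0, -4, 0], [2, 0, 0, 0]].
Applying the same elementary operations to the rows and columns of H produces a congruent diagonal matrix with entries -54, -70/27, 4/7, -2.
Counting signs: 1 positive, 3 negative.
H is indefinite, so the origin is a saddle point.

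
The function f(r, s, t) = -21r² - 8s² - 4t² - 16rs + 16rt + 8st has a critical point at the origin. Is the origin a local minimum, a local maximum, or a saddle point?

The Hessian at the origin is H = [[-42, -16, 16], [-16, -16, 8], [16, 8, -8]].
An LDLᵀ factorisation of H has diagonal entries -42, -208/21, -20/13.
So there are 3 negative pivots.
H is negative definite, so the origin is a strict local maximum.

local maximum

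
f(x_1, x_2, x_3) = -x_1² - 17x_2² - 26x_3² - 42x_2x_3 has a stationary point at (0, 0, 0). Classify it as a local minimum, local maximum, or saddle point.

The Hessian at the origin is H = [[-2, 0, 0], [0, -34, -42], [0, -42, -52]].
Congruent diagonalization of H (simultaneous row and column reduction) yields pivots -2, -34, -2/17.
Counting signs: 3 negative.
H is negative definite, so the origin is a strict local maximum.

local maximum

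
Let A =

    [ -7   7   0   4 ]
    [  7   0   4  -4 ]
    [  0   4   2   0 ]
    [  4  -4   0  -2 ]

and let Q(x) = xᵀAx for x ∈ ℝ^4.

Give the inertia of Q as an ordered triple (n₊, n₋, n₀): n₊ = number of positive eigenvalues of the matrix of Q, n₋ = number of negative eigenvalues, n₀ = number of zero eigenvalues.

(2, 2, 0)

An LDLᵀ factorisation of A has diagonal entries -7, 7, -2/7, 2/7.
So there are 2 positive, 2 negative pivots.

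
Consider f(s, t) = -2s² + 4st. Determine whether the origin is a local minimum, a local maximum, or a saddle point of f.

The Hessian at the origin is H = [[-4, 4], [4, 0]].
det H = -4·0 − (4)² = -16 < 0, so H is indefinite.
Therefore the origin is a saddle point.

saddle point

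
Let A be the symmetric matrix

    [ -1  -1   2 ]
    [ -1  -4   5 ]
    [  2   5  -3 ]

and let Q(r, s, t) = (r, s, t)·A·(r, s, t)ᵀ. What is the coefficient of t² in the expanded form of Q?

-3

The coefficient of t² is the diagonal entry A[3,3] = -3.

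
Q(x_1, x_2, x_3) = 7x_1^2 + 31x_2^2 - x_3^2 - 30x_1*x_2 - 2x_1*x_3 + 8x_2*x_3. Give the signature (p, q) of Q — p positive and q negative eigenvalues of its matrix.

(2, 1)

The symmetric matrix is A = [[7, -15, -1], [-15, 31, 4], [-1, 4, -1]].
Row-reducing A symmetrically gives the diagonal entries 7, -8/7, 15/8.
That gives 2 positive, 1 negative pivots.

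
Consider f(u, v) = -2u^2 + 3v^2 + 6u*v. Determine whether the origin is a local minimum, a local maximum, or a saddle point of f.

saddle point

The Hessian at the origin is H = [[-4, 6], [6, 6]].
det H = -4·6 − (6)² = -60 < 0, so H is indefinite.
Therefore the origin is a saddle point.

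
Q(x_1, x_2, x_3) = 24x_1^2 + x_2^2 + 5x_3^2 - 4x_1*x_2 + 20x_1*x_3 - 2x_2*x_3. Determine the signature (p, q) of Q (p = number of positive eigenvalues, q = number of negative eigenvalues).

Write A = [[24, -2, 10], [-2, 1, -1], [10, -1, 5]].
Symmetric row and column elimination reduces A to a congruent diagonal form with pivots 24, 5/6, 4/5.
That gives 3 positive pivots.

(3, 0)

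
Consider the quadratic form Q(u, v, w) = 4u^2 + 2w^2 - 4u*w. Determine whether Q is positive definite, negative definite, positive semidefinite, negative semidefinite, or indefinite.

Write A = [[4, 0, -2], [0, 0, 0], [-2, 0, 2]].
Row-reducing A symmetrically gives the diagonal entries 4, 0, 1.
That gives 2 positive, 1 zero pivots.
Hence Q is positive semidefinite.

positive semidefinite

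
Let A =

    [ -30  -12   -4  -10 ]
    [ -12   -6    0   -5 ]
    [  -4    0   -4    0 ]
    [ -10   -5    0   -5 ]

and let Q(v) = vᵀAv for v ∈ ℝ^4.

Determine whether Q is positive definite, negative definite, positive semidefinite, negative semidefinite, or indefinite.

negative definite

Leading principal minors: Δ_1 = -30, Δ_2 = 36, Δ_3 = -48, Δ_4 = 40.
The signs alternate starting with Δ_1 < 0, so by Sylvester's criterion Q is negative definite.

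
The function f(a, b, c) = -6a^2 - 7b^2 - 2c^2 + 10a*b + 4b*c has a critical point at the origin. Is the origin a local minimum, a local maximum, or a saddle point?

The Hessian at the origin is H = [[-12, 10, 0], [10, -14, 4], [0, 4, -4]].
Applying the same elementary operations to the rows and columns of H produces a congruent diagonal matrix with entries -12, -17/3, -20/17.
So there are 3 negative pivots.
H is negative definite, so the origin is a strict local maximum.

local maximum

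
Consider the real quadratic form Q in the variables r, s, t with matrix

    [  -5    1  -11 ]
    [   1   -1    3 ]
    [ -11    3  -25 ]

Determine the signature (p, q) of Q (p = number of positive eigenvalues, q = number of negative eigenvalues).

(0, 2)

Congruent diagonalization of A (simultaneous row and column reduction) yields pivots -5, -4/5, 0.
Counting signs: 2 negative, 1 zero.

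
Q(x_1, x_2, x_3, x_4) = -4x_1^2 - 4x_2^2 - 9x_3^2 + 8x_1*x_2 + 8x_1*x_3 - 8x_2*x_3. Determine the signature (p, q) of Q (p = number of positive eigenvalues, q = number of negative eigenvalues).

Write A = [[-4, 4, 4, 0], [4, -4, -4, 0], [4, -4, -9, 0], [0, 0, 0, 0]].
Symmetric row and column elimination reduces A to a congruent diagonal form with pivots -4, 0, -5, 0.
That gives 2 negative, 2 zero pivots.

(0, 2)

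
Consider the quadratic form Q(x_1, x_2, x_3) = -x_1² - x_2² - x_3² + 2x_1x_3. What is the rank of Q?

Write A = [[-1, 0, 1], [0, -1, 0], [1, 0, -1]].
Row-reducing A symmetrically gives the diagonal entries -1, -1, 0.
So there are 2 negative, 1 zero pivots.
The rank is the number of nonzero pivots: 2.

2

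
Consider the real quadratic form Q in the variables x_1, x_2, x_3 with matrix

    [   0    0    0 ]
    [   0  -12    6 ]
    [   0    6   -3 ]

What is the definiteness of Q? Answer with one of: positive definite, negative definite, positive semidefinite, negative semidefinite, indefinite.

Symmetric row and column elimination reduces A to a congruent diagonal form with pivots 0, -12, 0.
So there are 1 negative, 2 zero pivots.
Hence Q is negative semidefinite.

negative semidefinite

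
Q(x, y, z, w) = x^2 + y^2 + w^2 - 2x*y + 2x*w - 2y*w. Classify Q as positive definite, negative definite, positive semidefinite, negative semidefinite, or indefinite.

Write A = [[1, -1, 0, 1], [-1, 1, 0, -1], [0, 0, 0, 0], [1, -1, 0, 1]].
Row-reducing A symmetrically gives the diagonal entries 1, 0, 0, 0.
That gives 1 positive, 3 zero pivots.
Hence Q is positive semidefinite.

positive semidefinite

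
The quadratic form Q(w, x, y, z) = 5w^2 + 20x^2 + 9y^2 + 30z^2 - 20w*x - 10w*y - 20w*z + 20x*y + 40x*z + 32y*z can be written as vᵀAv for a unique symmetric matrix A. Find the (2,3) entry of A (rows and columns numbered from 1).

10

The coefficient of x·y in Q is 20. For a symmetric A this equals A[2,3] + A[3,2] = 2·A[2,3].
So A[2,3] = 20/2 = 10.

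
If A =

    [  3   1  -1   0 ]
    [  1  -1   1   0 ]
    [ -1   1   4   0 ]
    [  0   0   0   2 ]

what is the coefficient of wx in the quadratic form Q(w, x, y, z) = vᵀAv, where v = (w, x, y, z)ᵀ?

2

The coefficient of wx is A[1,2] + A[2,1] = 2·1 = 2.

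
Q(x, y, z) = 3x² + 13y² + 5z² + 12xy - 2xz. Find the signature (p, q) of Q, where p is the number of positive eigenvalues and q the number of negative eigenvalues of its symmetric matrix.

The associated matrix is A = [[3, 6, -1], [6, 13, 0], [-1, 0, 5]].
Applying the same elementary operations to the rows and columns of A produces a congruent diagonal matrix with entries 3, 1, 2/3.
That gives 3 positive pivots.

(3, 0)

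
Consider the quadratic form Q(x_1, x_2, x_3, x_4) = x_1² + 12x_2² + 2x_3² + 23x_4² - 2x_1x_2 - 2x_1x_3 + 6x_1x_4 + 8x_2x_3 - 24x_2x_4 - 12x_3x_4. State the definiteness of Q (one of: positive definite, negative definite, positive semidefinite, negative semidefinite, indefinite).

The symmetric matrix is A = [[1, -1, -1, 3], [-1, 12, 4, -12], [-1, 4, 2, -6], [3, -12, -6, 23]].
Congruent diagonalization of A (simultaneous row and column reduction) yields pivots 1, 11, 2/11, 5.
That gives 4 positive pivots.
Hence Q is positive definite.

positive definite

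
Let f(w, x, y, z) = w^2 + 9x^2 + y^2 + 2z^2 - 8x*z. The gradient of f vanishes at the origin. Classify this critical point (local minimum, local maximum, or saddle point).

local minimum

The Hessian at the origin is H = [[2, 0, 0, 0], [0, 18, 0, -8], [0, 0, 2, 0], [0, -8, 0, 4]].
Symmetric row and column elimination reduces H to a congruent diagonal form with pivots 2, 18, 2, 4/9.
Counting signs: 4 positive.
H is positive definite, so the origin is a strict local minimum.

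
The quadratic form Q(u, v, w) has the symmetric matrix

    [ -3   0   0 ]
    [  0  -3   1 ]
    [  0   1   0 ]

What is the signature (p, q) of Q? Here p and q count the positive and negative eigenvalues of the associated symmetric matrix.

Applying the same elementary operations to the rows and columns of A produces a congruent diagonal matrix with entries -3, -3, 1/3.
That gives 1 positive, 2 negative pivots.

(1, 2)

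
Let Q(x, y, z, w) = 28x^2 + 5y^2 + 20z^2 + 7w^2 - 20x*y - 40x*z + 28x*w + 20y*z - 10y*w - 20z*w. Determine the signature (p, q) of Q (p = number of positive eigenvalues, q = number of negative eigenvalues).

(2, 0)

The symmetric matrix is A = [[28, -10, -20, 14], [-10, 5, 10, -5], [-20, 10, 20, -10], [14, -5, -10, 7]].
Applying the same elementary operations to the rows and columns of A produces a congruent diagonal matrix with entries 28, 10/7, 0, 0.
That gives 2 positive, 2 zero pivots.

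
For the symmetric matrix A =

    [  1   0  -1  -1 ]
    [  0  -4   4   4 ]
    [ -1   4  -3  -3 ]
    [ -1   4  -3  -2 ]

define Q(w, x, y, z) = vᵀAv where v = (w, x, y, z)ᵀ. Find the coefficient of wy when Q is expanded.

The coefficient of wy is A[1,3] + A[3,1] = 2·(-1) = -2.

-2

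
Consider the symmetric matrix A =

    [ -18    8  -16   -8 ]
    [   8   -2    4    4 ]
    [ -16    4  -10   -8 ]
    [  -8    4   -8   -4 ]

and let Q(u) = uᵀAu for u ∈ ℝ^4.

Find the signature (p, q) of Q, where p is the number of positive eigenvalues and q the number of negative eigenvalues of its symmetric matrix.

Congruent diagonalization of A (simultaneous row and column reduction) yields pivots -18, 14/9, -2, -4/7.
Counting signs: 1 positive, 3 negative.

(1, 3)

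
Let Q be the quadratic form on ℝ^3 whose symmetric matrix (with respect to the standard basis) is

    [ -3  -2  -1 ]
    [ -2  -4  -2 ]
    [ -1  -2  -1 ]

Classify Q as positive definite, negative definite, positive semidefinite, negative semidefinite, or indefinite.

negative semidefinite

Applying the same elementary operations to the rows and columns of A produces a congruent diagonal matrix with entries -3, -8/3, 0.
Counting signs: 2 negative, 1 zero.
Hence Q is negative semidefinite.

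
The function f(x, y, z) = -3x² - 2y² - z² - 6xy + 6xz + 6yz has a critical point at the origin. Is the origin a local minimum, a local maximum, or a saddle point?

saddle point

The Hessian at the origin is H = [[-6, -6, 6], [-6, -4, 6], [6, 6, -2]].
Symmetric row and column elimination reduces H to a congruent diagonal form with pivots -6, 2, 4.
So there are 2 positive, 1 negative pivots.
H is indefinite, so the origin is a saddle point.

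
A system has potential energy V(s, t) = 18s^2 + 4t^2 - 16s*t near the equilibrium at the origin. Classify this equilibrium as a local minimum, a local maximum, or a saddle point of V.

The Hessian at the origin is H = [[36, -16], [-16, 8]].
det H = 36·8 − (-16)² = 32 > 0 and H[1,1] = 36 > 0, so H is positive definite.
Therefore the origin is a local minimum.

local minimum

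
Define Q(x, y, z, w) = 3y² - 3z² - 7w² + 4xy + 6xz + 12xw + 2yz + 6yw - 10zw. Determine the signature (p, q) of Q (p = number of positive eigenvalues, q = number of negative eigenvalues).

(3, 1)

The symmetric matrix is A = [[0, 2, 3, 6], [2, 3, 1, 3], [3, 1, -3, -5], [6, 3, -5, -7]].
By Sylvester's law of inertia any congruent diagonalization of A has 3 positive, 1 negative and 0 zero entries.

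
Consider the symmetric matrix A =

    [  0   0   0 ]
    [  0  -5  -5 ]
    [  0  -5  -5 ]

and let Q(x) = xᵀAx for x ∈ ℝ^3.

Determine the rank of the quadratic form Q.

Applying the same elementary operations to the rows and columns of A produces a congruent diagonal matrix with entries 0, -5, 0.
Counting signs: 1 negative, 2 zero.
The rank is the number of nonzero pivots: 1.

1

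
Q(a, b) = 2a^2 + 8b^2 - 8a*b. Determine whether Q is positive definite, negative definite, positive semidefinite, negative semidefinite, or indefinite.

positive semidefinite

The symmetric matrix of Q is [[2, -4], [-4, 8]].
For the 2×2 matrix [[2, -4], [-4, 8]]: det = 2·8 − (-4)² = 0, trace = 10.
det = 0 so one eigenvalue is zero; the form is semidefinite with the sign of the trace.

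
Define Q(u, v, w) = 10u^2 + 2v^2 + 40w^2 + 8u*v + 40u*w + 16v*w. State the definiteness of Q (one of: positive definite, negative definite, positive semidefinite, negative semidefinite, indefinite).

Write A = [[10, 4, 20], [4, 2, 8], [20, 8, 40]].
Symmetric row and column elimination reduces A to a congruent diagonal form with pivots 10, 2/5, 0.
That gives 2 positive, 1 zero pivots.
Hence Q is positive semidefinite.

positive semidefinite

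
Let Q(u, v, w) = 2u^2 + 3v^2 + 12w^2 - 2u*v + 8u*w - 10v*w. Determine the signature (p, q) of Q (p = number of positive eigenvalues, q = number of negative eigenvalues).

Write A = [[2, -1, 4], [-1, 3, -5], [4, -5, 12]].
An LDLᵀ factorisation of A has diagonal entries 2, 5/2, 2/5.
That gives 3 positive pivots.

(3, 0)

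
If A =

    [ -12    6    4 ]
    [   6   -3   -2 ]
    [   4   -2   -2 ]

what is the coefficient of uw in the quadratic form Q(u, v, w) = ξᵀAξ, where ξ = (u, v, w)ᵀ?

8

The coefficient of uw is A[1,3] + A[3,1] = 2·4 = 8.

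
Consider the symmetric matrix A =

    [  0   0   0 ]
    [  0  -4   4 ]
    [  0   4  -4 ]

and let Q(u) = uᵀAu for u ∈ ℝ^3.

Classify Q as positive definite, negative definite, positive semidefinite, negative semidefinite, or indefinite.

Applying the same elementary operations to the rows and columns of A produces a congruent diagonal matrix with entries 0, -4, 0.
So there are 1 negative, 2 zero pivots.
Hence Q is negative semidefinite.

negative semidefinite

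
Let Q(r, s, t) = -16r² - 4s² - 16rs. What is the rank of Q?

The symmetric matrix is A = [[-16, -8, 0], [-8, -4, 0], [0, 0, 0]].
Symmetric row and column elimination reduces A to a congruent diagonal form with pivots -16, 0, 0.
Counting signs: 1 negative, 2 zero.
The rank is the number of nonzero pivots: 1.

1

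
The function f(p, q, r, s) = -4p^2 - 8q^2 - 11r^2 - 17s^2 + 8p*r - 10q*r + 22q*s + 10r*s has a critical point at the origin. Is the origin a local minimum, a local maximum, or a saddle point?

local maximum

The Hessian at the origin is H = [[-8, 0, 8, 0], [0, -16, -10, 22], [8, -10, -22, 10], [0, 22, 10, -34]].
An LDLᵀ factorisation of H has diagonal entries -8, -16, -31/4, -60/31.
Counting signs: 4 negative.
H is negative definite, so the origin is a strict local maximum.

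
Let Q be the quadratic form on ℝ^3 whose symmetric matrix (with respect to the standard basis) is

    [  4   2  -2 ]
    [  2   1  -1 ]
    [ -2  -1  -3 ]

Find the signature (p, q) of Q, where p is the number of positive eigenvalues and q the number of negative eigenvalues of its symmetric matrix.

(1, 1)

Symmetric row and column elimination reduces A to a congruent diagonal form with pivots 4, 0, -4.
That gives 1 positive, 1 negative, 1 zero pivots.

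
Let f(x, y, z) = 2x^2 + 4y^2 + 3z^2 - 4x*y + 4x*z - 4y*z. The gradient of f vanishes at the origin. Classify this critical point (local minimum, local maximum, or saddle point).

The Hessian at the origin is H = [[4, -4, 4], [-4, 8, -4], [4, -4, 6]].
Symmetric row and column elimination reduces H to a congruent diagonal form with pivots 4, 4, 2.
Counting signs: 3 positive.
H is positive definite, so the origin is a strict local minimum.

local minimum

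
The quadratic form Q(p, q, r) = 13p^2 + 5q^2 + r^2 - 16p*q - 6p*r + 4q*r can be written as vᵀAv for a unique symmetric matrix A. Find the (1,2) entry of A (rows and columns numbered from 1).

-8

The coefficient of p·q in Q is -16. For a symmetric A this equals A[1,2] + A[2,1] = 2·A[1,2].
So A[1,2] = -16/2 = -8.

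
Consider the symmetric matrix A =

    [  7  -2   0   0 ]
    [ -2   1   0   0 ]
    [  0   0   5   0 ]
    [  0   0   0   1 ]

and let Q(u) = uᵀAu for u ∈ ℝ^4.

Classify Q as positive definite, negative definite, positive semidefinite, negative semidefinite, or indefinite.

Applying the same elementary operations to the rows and columns of A produces a congruent diagonal matrix with entries 7, 3/7, 5, 1.
That gives 4 positive pivots.
Hence Q is positive definite.

positive definite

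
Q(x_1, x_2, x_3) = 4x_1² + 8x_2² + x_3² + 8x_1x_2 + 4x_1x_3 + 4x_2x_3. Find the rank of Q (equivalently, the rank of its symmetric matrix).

2

Write A = [[4, 4, 2], [4, 8, 2], [2, 2, 1]].
Symmetric row and column elimination reduces A to a congruent diagonal form with pivots 4, 4, 0.
That gives 2 positive, 1 zero pivots.
The rank is the number of nonzero pivots: 2.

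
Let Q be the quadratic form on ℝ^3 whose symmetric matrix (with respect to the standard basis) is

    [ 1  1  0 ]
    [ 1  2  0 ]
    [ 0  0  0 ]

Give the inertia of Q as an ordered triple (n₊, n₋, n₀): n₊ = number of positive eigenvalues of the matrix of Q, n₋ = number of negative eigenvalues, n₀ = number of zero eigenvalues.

(2, 0, 1)

Row-reducing A symmetrically gives the diagonal entries 1, 1, 0.
That gives 2 positive, 1 zero pivots.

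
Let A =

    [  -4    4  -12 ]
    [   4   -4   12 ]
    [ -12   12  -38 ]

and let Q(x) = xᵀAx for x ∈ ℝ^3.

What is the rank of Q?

2

Row-reducing A symmetrically gives the diagonal entries -4, 0, -2.
So there are 2 negative, 1 zero pivots.
The rank is the number of nonzero pivots: 2.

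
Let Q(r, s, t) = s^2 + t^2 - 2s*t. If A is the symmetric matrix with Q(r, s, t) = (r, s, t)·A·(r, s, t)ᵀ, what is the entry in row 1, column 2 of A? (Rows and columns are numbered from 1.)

The coefficient of r·s in Q is 0. For a symmetric A this equals A[1,2] + A[2,1] = 2·A[1,2].
So A[1,2] = 0/2 = 0.

0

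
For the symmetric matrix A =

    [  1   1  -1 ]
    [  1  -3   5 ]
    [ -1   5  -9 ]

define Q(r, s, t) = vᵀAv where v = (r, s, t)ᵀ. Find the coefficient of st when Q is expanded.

10

The coefficient of st is A[2,3] + A[3,2] = 2·5 = 10.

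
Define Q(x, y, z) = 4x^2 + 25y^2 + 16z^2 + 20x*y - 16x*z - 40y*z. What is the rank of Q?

1

The symmetric matrix is A = [[4, 10, -8], [10, 25, -20], [-8, -20, 16]].
Symmetric row and column elimination reduces A to a congruent diagonal form with pivots 4, 0, 0.
That gives 1 positive, 2 zero pivots.
The rank is the number of nonzero pivots: 1.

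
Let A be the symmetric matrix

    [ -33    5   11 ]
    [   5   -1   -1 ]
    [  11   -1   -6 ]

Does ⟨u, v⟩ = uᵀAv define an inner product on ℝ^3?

Leading principal minors: Δ_1 = -33, Δ_2 = 8, Δ_3 = -4.
The signs alternate starting with Δ_1 < 0, so by Sylvester's criterion Q is negative definite.
⟨·,·⟩ is an inner product exactly when A is positive definite.

no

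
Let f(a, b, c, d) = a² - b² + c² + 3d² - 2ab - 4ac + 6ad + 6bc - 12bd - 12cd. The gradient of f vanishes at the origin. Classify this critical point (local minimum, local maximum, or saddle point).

The Hessian at the origin is H = [[2, -2, -4, 6], [-2, -2, 6, -12], [-4, 6, 2, -12], [6, -12, -12, 6]].
Symmetric row and column elimination reduces H to a congruent diagonal form with pivots 2, -4, -5, -6/5.
Counting signs: 1 positive, 3 negative.
H is indefinite, so the origin is a saddle point.

saddle point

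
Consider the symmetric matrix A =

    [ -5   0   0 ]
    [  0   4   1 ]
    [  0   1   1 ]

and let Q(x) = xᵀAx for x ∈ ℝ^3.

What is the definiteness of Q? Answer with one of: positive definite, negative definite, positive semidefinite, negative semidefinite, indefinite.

Row-reducing A symmetrically gives the diagonal entries -5, 4, 3/4.
So there are 2 positive, 1 negative pivots.
Hence Q is indefinite.

indefinite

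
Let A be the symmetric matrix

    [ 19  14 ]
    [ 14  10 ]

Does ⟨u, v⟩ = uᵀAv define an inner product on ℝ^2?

Applying the same elementary operations to the rows and columns of A produces a congruent diagonal matrix with entries 19, -6/19.
Counting signs: 1 positive, 1 negative.
Hence Q is indefinite.
⟨·,·⟩ is an inner product exactly when A is positive definite.

no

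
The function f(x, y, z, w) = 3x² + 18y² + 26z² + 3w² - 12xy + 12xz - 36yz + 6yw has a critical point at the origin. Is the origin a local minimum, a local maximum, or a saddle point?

The Hessian at the origin is H = [[6, -12, 12, 0], [-12, 36, -36, 6], [12, -36, 52, 0], [0, 6, 0, 6]].
An LDLᵀ factorisation of H has diagonal entries 6, 12, 16, 3/4.
So there are 4 positive pivots.
H is positive definite, so the origin is a strict local minimum.

local minimum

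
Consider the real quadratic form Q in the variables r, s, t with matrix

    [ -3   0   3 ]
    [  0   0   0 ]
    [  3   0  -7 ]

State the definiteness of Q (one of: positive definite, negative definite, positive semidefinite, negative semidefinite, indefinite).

negative semidefinite

Applying the same elementary operations to the rows and columns of A produces a congruent diagonal matrix with entries -3, 0, -4.
That gives 2 negative, 1 zero pivots.
Hence Q is negative semidefinite.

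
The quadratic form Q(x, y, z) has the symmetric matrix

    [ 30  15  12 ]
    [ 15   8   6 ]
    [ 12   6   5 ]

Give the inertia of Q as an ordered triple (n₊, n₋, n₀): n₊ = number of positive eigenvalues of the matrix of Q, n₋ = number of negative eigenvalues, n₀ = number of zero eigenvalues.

Symmetric row and column elimination reduces A to a congruent diagonal form with pivots 30, 1/2, 1/5.
So there are 3 positive pivots.

(3, 0, 0)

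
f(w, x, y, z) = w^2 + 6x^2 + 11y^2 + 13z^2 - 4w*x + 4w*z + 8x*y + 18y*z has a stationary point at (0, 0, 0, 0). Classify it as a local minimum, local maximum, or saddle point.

local minimum

The Hessian at the origin is H = [[2, -4, 0, 4], [-4, 12, 8, 0], [0, 8, 22, 18], [4, 0, 18, 26]].
Symmetric row and column elimination reduces H to a congruent diagonal form with pivots 2, 4, 6, 4/3.
That gives 4 positive pivots.
H is positive definite, so the origin is a strict local minimum.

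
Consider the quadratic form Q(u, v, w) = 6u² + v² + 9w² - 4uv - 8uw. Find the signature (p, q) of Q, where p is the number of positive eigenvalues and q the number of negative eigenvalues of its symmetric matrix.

(3, 0)

The associated matrix is A = [[6, -2, -4], [-2, 1, 0], [-4, 0, 9]].
Applying the same elementary operations to the rows and columns of A produces a congruent diagonal matrix with entries 6, 1/3, 1.
So there are 3 positive pivots.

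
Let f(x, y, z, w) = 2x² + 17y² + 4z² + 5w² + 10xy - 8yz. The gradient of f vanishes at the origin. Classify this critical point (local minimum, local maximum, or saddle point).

The Hessian at the origin is H = [[4, 10, 0, 0], [10, 34, -8, 0], [0, -8, 8, 0], [0, 0, 0, 10]].
Applying the same elementary operations to the rows and columns of H produces a congruent diagonal matrix with entries 4, 9, 8/9, 10.
That gives 4 positive pivots.
H is positive definite, so the origin is a strict local minimum.

local minimum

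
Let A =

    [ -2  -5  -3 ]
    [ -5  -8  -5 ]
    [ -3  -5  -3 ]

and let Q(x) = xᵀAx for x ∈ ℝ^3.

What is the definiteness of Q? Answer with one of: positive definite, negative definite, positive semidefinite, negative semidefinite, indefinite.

An LDLᵀ factorisation of A has diagonal entries -2, 9/2, 1/9.
That gives 2 positive, 1 negative pivots.
Hence Q is indefinite.

indefinite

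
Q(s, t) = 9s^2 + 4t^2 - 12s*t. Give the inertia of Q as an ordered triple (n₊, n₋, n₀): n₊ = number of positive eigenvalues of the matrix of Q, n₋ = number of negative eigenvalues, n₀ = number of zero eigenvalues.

The symmetric matrix is A = [[9, -6], [-6, 4]].
Row-reducing A symmetrically gives the diagonal entries 9, 0.
So there are 1 positive, 1 zero pivots.

(1, 0, 1)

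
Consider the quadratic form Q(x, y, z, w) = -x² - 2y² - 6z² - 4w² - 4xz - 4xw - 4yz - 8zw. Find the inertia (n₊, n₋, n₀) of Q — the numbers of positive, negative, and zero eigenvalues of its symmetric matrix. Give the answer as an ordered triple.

The associated matrix is A = [[-1, 0, -2, -2], [0, -2, -2, 0], [-2, -2, -6, -4], [-2, 0, -4, -4]].
Applying the same elementary operations to the rows and columns of A produces a congruent diagonal matrix with entries -1, -2, 0, 0.
Counting signs: 2 negative, 2 zero.

(0, 2, 2)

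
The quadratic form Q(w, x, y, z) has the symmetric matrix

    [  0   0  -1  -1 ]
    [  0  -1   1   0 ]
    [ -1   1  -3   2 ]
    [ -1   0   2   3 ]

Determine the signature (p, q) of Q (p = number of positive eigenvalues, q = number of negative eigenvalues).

(1, 3)

By Sylvester's law of inertia any congruent diagonalization of A has 1 positive, 3 negative and 0 zero entries.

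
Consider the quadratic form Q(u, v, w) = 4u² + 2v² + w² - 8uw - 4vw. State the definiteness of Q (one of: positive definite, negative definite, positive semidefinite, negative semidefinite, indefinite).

Write A = [[4, 0, -4], [0, 2, -2], [-4, -2, 1]].
Congruent diagonalization of A (simultaneous row and column reduction) yields pivots 4, 2, -5.
Counting signs: 2 positive, 1 negative.
Hence Q is indefinite.

indefinite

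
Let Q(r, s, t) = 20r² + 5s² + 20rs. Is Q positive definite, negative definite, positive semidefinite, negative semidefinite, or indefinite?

positive semidefinite

Write A = [[20, 10, 0], [10, 5, 0], [0, 0, 0]].
Symmetric row and column elimination reduces A to a congruent diagonal form with pivots 20, 0, 0.
That gives 1 positive, 2 zero pivots.
Hence Q is positive semidefinite.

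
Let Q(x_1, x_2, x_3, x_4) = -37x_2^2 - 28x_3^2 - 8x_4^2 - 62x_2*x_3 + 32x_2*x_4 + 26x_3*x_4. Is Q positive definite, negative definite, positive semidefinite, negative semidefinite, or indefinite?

Write A = [[0, 0, 0, 0], [0, -37, -31, 16], [0, -31, -28, 13], [0, 16, 13, -8]].
Congruent diagonalization of A (simultaneous row and column reduction) yields pivots 0, -37, -75/37, -1.
So there are 3 negative, 1 zero pivots.
Hence Q is negative semidefinite.

negative semidefinite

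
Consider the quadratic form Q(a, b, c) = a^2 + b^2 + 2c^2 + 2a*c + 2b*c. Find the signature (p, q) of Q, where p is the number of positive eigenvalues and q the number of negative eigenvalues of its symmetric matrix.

(2, 0)

The symmetric matrix is A = [[1, 0, 1], [0, 1, 1], [1, 1, 2]].
Applying the same elementary operations to the rows and columns of A produces a congruent diagonal matrix with entries 1, 1, 0.
Counting signs: 2 positive, 1 zero.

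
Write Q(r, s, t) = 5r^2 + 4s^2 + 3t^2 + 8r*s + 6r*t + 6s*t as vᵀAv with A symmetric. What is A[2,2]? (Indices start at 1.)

The coefficient of s^2 in Q is 4, and that is exactly A[2,2].

4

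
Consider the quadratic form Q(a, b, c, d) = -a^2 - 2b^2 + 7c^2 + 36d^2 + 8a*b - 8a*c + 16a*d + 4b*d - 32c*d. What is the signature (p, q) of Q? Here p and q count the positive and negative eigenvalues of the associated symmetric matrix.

The associated matrix is A = [[-1, 4, -4, 8], [4, -2, 0, 2], [-4, 0, 7, -16], [8, 2, -16, 36]].
Row-reducing A symmetrically gives the diagonal entries -1, 14, 33/7, -10/33.
So there are 2 positive, 2 negative pivots.

(2, 2)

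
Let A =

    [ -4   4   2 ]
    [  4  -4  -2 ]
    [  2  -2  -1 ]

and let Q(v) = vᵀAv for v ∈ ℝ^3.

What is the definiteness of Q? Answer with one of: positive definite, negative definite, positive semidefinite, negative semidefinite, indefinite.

negative semidefinite

Row-reducing A symmetrically gives the diagonal entries -4, 0, 0.
Counting signs: 1 negative, 2 zero.
Hence Q is negative semidefinite.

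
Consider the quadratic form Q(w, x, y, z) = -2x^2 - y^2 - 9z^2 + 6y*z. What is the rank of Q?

The symmetric matrix is A = [[0, 0, 0, 0], [0, -2, 0, 0], [0, 0, -1, 3], [0, 0, 3, -9]].
Congruent diagonalization of A (simultaneous row and column reduction) yields pivots 0, -2, -1, 0.
Counting signs: 2 negative, 2 zero.
The rank is the number of nonzero pivots: 2.

2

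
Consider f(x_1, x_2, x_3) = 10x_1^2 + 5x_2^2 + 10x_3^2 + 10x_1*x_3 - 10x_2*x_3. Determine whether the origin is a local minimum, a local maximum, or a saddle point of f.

The Hessian at the origin is H = [[20, 0, 10], [0, 10, -10], [10, -10, 20]].
An LDLᵀ factorisation of H has diagonal entries 20, 10, 5.
Counting signs: 3 positive.
H is positive definite, so the origin is a strict local minimum.

local minimum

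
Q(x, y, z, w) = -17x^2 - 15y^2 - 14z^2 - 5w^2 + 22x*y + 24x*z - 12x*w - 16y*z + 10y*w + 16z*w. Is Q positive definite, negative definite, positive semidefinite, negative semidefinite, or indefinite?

negative definite

The symmetric matrix of Q is A = [[-17, 11, 12, -6], [11, -15, -8, 5], [12, -8, -14, 8], [-6, 5, 8, -5]].
Leading principal minors: Δ_1 = -17, Δ_2 = 134, Δ_3 = -740, Δ_4 = 150.
The signs alternate starting with Δ_1 < 0, so by Sylvester's criterion Q is negative definite.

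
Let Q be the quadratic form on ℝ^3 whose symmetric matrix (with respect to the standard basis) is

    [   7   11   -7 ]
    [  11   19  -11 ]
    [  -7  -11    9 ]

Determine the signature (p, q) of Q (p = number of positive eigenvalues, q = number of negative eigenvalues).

Applying the same elementary operations to the rows and columns of A produces a congruent diagonal matrix with entries 7, 12/7, 2.
Counting signs: 3 positive.

(3, 0)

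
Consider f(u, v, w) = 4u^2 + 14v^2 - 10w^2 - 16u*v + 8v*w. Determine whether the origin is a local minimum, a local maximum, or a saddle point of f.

saddle point

The Hessian at the origin is H = [[8, -16, 0], [-16, 28, 8], [0, 8, -20]].
Applying the same elementary operations to the rows and columns of H produces a congruent diagonal matrix with entries 8, -4, -4.
Counting signs: 1 positive, 2 negative.
H is indefinite, so the origin is a saddle point.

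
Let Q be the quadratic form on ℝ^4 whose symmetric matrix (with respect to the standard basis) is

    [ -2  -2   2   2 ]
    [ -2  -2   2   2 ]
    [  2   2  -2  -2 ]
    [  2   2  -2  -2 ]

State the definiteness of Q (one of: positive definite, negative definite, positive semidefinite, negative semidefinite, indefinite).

negative semidefinite

Applying the same elementary operations to the rows and columns of A produces a congruent diagonal matrix with entries -2, 0, 0, 0.
Counting signs: 1 negative, 3 zero.
Hence Q is negative semidefinite.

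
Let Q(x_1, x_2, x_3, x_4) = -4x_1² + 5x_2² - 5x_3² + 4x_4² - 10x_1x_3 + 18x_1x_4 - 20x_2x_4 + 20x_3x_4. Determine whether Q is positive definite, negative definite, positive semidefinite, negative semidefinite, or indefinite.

indefinite

The symmetric matrix is A = [[-4, 0, -5, 9], [0, 5, 0, -10], [-5, 0, -5, 10], [9, -10, 10, 4]].
Symmetric row and column elimination reduces A to a congruent diagonal form with pivots -4, 5, 5/4, 3.
That gives 3 positive, 1 negative pivots.
Hence Q is indefinite.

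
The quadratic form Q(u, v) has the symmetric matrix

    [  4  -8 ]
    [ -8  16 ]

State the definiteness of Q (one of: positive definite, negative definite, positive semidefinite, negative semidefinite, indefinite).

Applying the same elementary operations to the rows and columns of A produces a congruent diagonal matrix with entries 4, 0.
That gives 1 positive, 1 zero pivots.
Hence Q is positive semidefinite.

positive semidefinite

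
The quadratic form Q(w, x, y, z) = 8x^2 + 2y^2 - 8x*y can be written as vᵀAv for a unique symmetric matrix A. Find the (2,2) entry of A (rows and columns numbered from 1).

8

The coefficient of x^2 in Q is 8, and that is exactly A[2,2].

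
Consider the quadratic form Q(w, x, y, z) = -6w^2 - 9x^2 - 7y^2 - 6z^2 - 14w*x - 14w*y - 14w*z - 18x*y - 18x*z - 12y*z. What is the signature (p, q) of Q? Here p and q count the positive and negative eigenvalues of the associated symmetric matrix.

Write A = [[-6, -7, -7, -7], [-7, -9, -9, -9], [-7, -9, -7, -6], [-7, -9, -6, -6]].
An LDLᵀ factorisation of A has diagonal entries -6, -5/6, 2, -3/2.
That gives 1 positive, 3 negative pivots.

(1, 3)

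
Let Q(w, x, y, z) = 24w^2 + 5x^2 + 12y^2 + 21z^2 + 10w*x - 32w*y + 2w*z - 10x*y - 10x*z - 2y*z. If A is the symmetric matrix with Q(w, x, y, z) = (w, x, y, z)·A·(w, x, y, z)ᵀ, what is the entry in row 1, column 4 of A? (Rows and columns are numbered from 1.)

The coefficient of w·z in Q is 2. For a symmetric A this equals A[1,4] + A[4,1] = 2·A[1,4].
So A[1,4] = 2/2 = 1.

1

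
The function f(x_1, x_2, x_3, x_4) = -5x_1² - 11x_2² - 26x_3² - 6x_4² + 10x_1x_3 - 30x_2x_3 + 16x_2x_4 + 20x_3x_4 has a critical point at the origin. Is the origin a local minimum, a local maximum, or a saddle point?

saddle point

The Hessian at the origin is H = [[-10, 0, 10, 0], [0, -22, -30, 16], [10, -30, -52, 20], [0, 16, 20, -12]].
Applying the same elementary operations to the rows and columns of H produces a congruent diagonal matrix with entries -10, -22, -12/11, 8/3.
That gives 1 positive, 3 negative pivots.
H is indefinite, so the origin is a saddle point.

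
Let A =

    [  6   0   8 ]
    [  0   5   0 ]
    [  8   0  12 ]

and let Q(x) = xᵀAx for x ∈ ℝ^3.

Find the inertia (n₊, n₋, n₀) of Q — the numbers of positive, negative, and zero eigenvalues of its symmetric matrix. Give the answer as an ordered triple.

(3, 0, 0)

Row-reducing A symmetrically gives the diagonal entries 6, 5, 4/3.
So there are 3 positive pivots.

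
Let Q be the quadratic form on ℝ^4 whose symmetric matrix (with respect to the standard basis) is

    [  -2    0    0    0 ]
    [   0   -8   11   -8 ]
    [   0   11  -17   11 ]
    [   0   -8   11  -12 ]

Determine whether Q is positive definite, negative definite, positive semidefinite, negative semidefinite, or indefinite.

negative definite

Row-reducing A symmetrically gives the diagonal entries -2, -8, -15/8, -4.
So there are 4 negative pivots.
Hence Q is negative definite.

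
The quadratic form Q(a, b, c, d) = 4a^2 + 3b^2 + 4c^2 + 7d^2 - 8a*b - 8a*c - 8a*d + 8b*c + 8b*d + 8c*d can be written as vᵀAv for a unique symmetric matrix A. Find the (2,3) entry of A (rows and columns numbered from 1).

The coefficient of b·c in Q is 8. For a symmetric A this equals A[2,3] + A[3,2] = 2·A[2,3].
So A[2,3] = 8/2 = 4.

4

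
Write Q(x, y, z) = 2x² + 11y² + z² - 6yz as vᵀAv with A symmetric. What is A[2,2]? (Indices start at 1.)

11

The coefficient of y² in Q is 11, and that is exactly A[2,2].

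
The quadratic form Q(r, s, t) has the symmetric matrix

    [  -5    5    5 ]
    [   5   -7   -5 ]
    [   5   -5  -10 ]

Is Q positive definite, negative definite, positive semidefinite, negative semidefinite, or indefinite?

negative definite

Leading principal minors: Δ_1 = -5, Δ_2 = 10, Δ_3 = -50.
The signs alternate starting with Δ_1 < 0, so by Sylvester's criterion Q is negative definite.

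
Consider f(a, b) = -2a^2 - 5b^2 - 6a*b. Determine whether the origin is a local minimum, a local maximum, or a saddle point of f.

The Hessian at the origin is H = [[-4, -6], [-6, -10]].
det H = -4·-10 − (-6)² = 4 > 0 and H[1,1] = -4 < 0, so H is negative definite.
Therefore the origin is a local maximum.

local maximum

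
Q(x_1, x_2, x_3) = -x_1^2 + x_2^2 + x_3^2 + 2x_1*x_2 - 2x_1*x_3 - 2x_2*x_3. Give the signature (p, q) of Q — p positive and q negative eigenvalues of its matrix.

(1, 1)

The symmetric matrix is A = [[-1, 1, -1], [1, 1, -1], [-1, -1, 1]].
Applying the same elementary operations to the rows and columns of A produces a congruent diagonal matrix with entries -1, 2, 0.
Counting signs: 1 positive, 1 negative, 1 zero.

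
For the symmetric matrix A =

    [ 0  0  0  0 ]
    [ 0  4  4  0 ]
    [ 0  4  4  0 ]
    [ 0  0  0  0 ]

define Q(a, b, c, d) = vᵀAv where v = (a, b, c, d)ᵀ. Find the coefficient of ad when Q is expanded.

The coefficient of ad is A[1,4] + A[4,1] = 2·0 = 0.

0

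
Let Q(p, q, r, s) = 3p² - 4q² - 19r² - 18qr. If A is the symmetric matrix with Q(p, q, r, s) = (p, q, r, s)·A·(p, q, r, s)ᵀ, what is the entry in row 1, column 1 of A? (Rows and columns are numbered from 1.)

3

The coefficient of p² in Q is 3, and that is exactly A[1,1].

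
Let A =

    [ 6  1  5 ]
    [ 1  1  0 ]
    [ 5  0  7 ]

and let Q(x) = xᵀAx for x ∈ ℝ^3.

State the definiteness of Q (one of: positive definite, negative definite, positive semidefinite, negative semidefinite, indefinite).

Row-reducing A symmetrically gives the diagonal entries 6, 5/6, 2.
That gives 3 positive pivots.
Hence Q is positive definite.

positive definite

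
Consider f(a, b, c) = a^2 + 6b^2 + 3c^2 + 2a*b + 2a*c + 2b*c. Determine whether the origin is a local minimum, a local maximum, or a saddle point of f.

local minimum

The Hessian at the origin is H = [[2, 2, 2], [2, 12, 2], [2, 2, 6]].
An LDLᵀ factorisation of H has diagonal entries 2, 10, 4.
Counting signs: 3 positive.
H is positive definite, so the origin is a strict local minimum.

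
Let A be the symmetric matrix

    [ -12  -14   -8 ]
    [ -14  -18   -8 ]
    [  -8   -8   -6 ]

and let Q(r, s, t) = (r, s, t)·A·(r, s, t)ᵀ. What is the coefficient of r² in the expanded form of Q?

The coefficient of r² is the diagonal entry A[1,1] = -12.

-12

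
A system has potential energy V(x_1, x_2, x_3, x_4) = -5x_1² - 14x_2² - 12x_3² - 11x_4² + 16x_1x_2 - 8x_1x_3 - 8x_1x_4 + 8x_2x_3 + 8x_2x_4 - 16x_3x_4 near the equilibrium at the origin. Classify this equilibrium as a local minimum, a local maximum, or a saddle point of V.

local maximum

The Hessian at the origin is H = [[-10, 16, -8, -8], [16, -28, 8, 8], [-8, 8, -24, -16], [-8, 8, -16, -22]].
Row-reducing H symmetrically gives the diagonal entries -10, -12/5, -8, -6.
Counting signs: 4 negative.
H is negative definite, so the origin is a strict local maximum.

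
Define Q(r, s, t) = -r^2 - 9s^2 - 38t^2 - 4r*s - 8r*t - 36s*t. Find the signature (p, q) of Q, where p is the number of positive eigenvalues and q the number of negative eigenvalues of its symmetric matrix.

The symmetric matrix is A = [[-1, -2, -4], [-2, -9, -18], [-4, -18, -38]].
An LDLᵀ factorisation of A has diagonal entries -1, -5, -2.
So there are 3 negative pivots.

(0, 3)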